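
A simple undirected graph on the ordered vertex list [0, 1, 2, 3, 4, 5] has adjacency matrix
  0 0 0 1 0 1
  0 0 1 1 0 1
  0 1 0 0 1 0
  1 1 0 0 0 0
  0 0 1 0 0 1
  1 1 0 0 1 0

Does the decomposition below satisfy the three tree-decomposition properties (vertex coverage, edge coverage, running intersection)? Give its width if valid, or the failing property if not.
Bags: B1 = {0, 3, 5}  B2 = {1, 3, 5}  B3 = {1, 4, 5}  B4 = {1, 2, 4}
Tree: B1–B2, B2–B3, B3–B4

Yes; width 2.

Checking the three conditions: (i) the bags cover all of {0, 1, 2, 3, 4, 5}; (ii) for each edge, some bag contains both endpoints; (iii) the bags containing any fixed vertex form a subtree. All hold, so the decomposition is valid with width 3 − 1 = 2.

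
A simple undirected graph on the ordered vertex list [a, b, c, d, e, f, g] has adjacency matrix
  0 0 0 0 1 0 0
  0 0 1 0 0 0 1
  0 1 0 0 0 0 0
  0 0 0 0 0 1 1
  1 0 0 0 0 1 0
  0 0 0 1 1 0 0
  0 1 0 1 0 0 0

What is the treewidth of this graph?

A width-1 tree decomposition is:
Bags: B1 = {b, c}  B2 = {b, g}  B3 = {d, g}  B4 = {d, f}  B5 = {e, f}  B6 = {a, e}
Tree: B1–B2, B2–B3, B3–B4, B4–B5, B5–B6
Every bag has size at most 2, so the width is 2 − 1 = 1 and tw(G) ≤ 1. G has an edge, so its treewidth is at least 1. The upper and lower bounds meet at 1, so that is the treewidth.

1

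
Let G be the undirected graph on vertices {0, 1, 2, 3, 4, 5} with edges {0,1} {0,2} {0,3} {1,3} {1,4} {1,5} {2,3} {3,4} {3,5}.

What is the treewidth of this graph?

2

A width-2 tree decomposition is:
Bags: B1 = {1, 3, 5}  B2 = {0, 1, 3}  B3 = {1, 3, 4}  B4 = {0, 2, 3}
Tree: B1–B2, B1–B3, B2–B4
Every bag has size at most 3, so the width is 3 − 1 = 2 and tw(G) ≤ 2. On the other hand G contains the 3-clique {0, 1, 3}. A clique must lie in a single bag of any decomposition, so no decomposition can have width below 2. Therefore the treewidth is 2.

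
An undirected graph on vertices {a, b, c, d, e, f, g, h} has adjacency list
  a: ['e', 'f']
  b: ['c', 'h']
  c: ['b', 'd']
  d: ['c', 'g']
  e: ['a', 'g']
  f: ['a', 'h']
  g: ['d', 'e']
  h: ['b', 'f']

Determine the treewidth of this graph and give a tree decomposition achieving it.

The largest bag has 3 vertices, giving width 2; this decomposition certifies tw(G) ≤ 2. For the lower bound, G contains the cycle a–e–g–d–c–b–h–f–a, so G is not a forest; only forests have treewidth ≤ 1, hence tw(G) ≥ 2. Therefore the treewidth is 2.

Treewidth 2.
One optimal decomposition is:
Bags: B1 = {a, e, g}  B2 = {a, d, g}  B3 = {a, c, d}  B4 = {a, b, c}  B5 = {a, b, h}  B6 = {a, f, h}
Tree: B1–B2, B2–B3, B3–B4, B4–B5, B5–B6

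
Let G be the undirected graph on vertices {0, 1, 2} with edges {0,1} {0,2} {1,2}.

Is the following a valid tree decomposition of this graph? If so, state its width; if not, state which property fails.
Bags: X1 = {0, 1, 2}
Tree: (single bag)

Every vertex of G appears in some bag (union = {0, 1, 2}); every edge is covered by a bag; and for each vertex v the set of bags containing v is connected in the bag tree. The decomposition is therefore valid. The largest bag has 3 vertices, so the width is 2.

Yes; width 2.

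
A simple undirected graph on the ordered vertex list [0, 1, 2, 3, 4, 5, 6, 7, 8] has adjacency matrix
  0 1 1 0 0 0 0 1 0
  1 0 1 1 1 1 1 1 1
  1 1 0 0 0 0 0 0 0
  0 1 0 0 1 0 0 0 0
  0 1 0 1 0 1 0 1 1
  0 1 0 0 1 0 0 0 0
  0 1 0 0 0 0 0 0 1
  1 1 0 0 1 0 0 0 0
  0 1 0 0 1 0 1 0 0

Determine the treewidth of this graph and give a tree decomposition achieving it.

Treewidth 2.
One such decomposition:
Bags: B1 = {0, 1, 2}  B2 = {0, 1, 7}  B3 = {1, 4, 7}  B4 = {1, 4, 5}  B5 = {1, 3, 4}  B6 = {1, 4, 8}  B7 = {1, 6, 8}
Tree: B1–B2, B2–B3, B3–B4, B3–B5, B3–B6, B6–B7

Every bag has size at most 3, so the width is 3 − 1 = 2 and tw(G) ≤ 2. Conversely, {0, 1, 2} is a clique of size 3, and the vertices of any clique must share a bag in every tree decomposition; so some bag has ≥ 3 vertices and tw(G) ≥ 2. Hence tw(G) = 2 exactly.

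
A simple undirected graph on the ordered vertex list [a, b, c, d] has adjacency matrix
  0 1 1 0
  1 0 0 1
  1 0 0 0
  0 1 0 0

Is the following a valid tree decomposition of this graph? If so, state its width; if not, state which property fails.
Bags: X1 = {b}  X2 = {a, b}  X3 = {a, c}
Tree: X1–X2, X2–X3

No — vertex d appears in no bag.

A tree decomposition must satisfy three properties: every vertex lies in some bag; for every edge, both endpoints lie together in some bag; and for every vertex, the bags containing it form a connected subtree. Here vertex d appears in no bag, so the decomposition is invalid.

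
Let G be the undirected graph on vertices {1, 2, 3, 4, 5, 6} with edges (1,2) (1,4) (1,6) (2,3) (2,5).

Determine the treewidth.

A width-1 tree decomposition is:
Bags: B1 = {1, 2}  B2 = {2, 5}  B3 = {1, 6}  B4 = {1, 4}  B5 = {2, 3}
Tree: B1–B2, B1–B3, B1–B4, B1–B5
The largest bag has 2 vertices, giving width 1; this decomposition certifies tw(G) ≤ 1. Any graph with an edge has treewidth ≥ 1, and G has the edge 2–1. Therefore the treewidth is 1.

1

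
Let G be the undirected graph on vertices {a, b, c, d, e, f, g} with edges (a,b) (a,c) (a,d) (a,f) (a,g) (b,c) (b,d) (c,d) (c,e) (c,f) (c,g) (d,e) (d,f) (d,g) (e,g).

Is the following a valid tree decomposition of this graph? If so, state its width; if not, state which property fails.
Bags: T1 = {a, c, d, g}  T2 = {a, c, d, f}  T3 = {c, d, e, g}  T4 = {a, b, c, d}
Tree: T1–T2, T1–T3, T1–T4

Every vertex of G appears in some bag (union = {a, b, c, d, e, f, g}); every edge is covered by a bag; and for each vertex v the set of bags containing v is connected in the bag tree. The decomposition is therefore valid. The largest bag has 4 vertices, so the width is 3.

Yes; width 3.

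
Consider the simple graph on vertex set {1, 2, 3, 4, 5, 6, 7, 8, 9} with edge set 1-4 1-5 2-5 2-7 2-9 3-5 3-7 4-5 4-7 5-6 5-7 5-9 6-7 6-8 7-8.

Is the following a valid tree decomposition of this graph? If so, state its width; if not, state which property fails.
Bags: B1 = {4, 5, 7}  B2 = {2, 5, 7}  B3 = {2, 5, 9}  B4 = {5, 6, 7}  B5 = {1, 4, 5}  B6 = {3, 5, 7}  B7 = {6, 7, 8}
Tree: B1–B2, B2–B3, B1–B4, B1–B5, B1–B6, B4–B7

Checking the three conditions: (i) the bags cover all of {1, 2, 3, 4, 5, 6, 7, 8, 9}; (ii) for each edge, some bag contains both endpoints; (iii) the bags containing any fixed vertex form a subtree. All hold, so the decomposition is valid with width 3 − 1 = 2.

Yes; width 2.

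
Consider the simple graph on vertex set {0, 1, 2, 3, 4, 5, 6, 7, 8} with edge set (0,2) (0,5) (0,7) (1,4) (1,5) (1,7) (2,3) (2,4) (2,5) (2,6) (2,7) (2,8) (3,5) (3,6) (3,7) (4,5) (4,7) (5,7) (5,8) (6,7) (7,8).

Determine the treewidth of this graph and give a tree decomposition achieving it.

Treewidth 3.
One such decomposition:
Bags: B1 = {2, 3, 5, 7}  B2 = {2, 4, 5, 7}  B3 = {2, 3, 6, 7}  B4 = {0, 2, 5, 7}  B5 = {2, 5, 7, 8}  B6 = {1, 4, 5, 7}
Tree: B1–B2, B1–B3, B2–B4, B4–B5, B2–B6

The largest bag has 4 vertices, giving width 3; this decomposition certifies tw(G) ≤ 3. For the lower bound, the 4 vertices {1, 4, 5, 7} are pairwise adjacent, and any tree decomposition puts a clique entirely inside one bag — forcing width ≥ 3. Hence tw(G) = 3 exactly.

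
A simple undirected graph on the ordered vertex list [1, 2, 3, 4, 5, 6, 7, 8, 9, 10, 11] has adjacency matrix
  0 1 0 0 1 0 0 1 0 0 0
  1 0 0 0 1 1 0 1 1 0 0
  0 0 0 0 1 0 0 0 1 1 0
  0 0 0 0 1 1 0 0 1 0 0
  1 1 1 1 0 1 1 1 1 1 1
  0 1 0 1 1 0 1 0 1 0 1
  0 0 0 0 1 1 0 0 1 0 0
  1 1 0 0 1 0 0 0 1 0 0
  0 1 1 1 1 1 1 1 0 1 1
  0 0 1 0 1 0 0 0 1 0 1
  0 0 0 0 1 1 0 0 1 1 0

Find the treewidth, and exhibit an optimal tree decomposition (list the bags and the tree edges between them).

Treewidth 3.
Bags: B1 = {5, 6, 7, 9}  B2 = {5, 6, 9, 11}  B3 = {2, 5, 6, 9}  B4 = {2, 5, 8, 9}  B5 = {1, 2, 5, 8}  B6 = {5, 9, 10, 11}  B7 = {3, 5, 9, 10}  B8 = {4, 5, 6, 9}
Tree: B1–B2, B2–B3, B3–B4, B4–B5, B2–B6, B6–B7, B1–B8

Each bag holds 4 vertices, so the decomposition has width 3, which upper-bounds the treewidth. For the lower bound, the 4 vertices {1, 2, 5, 8} are pairwise adjacent, and any tree decomposition puts a clique entirely inside one bag — forcing width ≥ 3. Therefore the treewidth is 3.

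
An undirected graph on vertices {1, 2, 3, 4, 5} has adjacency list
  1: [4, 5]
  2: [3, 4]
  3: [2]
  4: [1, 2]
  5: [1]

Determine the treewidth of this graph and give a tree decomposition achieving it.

Treewidth 1.
One optimal decomposition is:
Bags: B1 = {2, 3}  B2 = {2, 4}  B3 = {1, 4}  B4 = {1, 5}
Tree: B1–B2, B2–B3, B3–B4

The largest bag has 2 vertices, giving width 1; this decomposition certifies tw(G) ≤ 1. Since G has at least one edge (e.g. 3–2), it is not an edgeless graph, so tw(G) ≥ 1. The upper and lower bounds meet at 1, so that is the treewidth.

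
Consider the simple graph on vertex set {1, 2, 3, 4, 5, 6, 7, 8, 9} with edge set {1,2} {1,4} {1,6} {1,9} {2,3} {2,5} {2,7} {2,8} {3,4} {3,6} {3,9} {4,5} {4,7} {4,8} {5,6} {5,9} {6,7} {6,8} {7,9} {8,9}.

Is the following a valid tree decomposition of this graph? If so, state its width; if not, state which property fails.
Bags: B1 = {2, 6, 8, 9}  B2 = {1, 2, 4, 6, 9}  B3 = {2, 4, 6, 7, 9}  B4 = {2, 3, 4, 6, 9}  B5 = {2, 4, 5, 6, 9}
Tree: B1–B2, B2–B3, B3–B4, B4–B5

A tree decomposition must satisfy three properties: every vertex lies in some bag; for every edge, both endpoints lie together in some bag; and for every vertex, the bags containing it form a connected subtree. Here edge (4,8) lies in no bag, so the decomposition is invalid.

No — edge (4,8) lies in no bag.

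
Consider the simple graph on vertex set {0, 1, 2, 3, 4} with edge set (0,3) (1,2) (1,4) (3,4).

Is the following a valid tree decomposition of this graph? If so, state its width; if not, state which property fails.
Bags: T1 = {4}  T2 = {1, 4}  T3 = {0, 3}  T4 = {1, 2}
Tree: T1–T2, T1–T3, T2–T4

A tree decomposition must satisfy three properties: every vertex lies in some bag; for every edge, both endpoints lie together in some bag; and for every vertex, the bags containing it form a connected subtree. Here edge (3,4) lies in no bag, so the decomposition is invalid.

No — edge (3,4) lies in no bag.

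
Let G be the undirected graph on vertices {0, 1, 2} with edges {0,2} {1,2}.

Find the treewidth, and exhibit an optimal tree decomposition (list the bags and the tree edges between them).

Treewidth 1.
Bags: B1 = {0, 2}  B2 = {1, 2}
Tree: B1–B2

The largest bag has 2 vertices, giving width 1; this decomposition certifies tw(G) ≤ 1. Since G has at least one edge (e.g. 2–0), it is not an edgeless graph, so tw(G) ≥ 1. Therefore the treewidth is 1.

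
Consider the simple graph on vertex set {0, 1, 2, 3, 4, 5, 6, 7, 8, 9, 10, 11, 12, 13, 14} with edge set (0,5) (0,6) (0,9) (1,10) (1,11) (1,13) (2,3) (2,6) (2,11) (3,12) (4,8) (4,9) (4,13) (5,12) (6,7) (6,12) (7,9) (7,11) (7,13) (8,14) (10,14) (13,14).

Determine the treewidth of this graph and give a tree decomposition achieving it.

Treewidth 3.
One such decomposition:
Bags: B1 = {4, 8, 10, 14}  B2 = {4, 10, 13, 14}  B3 = {1, 4, 10, 13}  B4 = {1, 4, 9, 13}  B5 = {1, 7, 9, 13}  B6 = {1, 7, 9, 11}  B7 = {0, 7, 9, 11}  B8 = {0, 6, 7, 11}  B9 = {0, 2, 6, 11}  B10 = {0, 2, 5, 6}  B11 = {2, 5, 6, 12}  B12 = {2, 3, 5, 12}
Tree: B1–B2, B2–B3, B3–B4, B4–B5, B5–B6, B6–B7, B7–B8, B8–B9, B9–B10, B10–B11, B11–B12

Every bag has size at most 4, so the width is 4 − 1 = 3 and tw(G) ≤ 3. For the lower bound: the 4 vertex sets {8,10,14}, {4}, {13}, {1,7,9,11} are disjoint, each induces a connected subgraph, and every pair is joined by at least one edge of G. Contracting each set to a single vertex therefore yields K_{4} as a minor, and since treewidth is minor-monotone, tw(G) ≥ tw(K_{4}) = 3. The upper and lower bounds meet at 3, so that is the treewidth.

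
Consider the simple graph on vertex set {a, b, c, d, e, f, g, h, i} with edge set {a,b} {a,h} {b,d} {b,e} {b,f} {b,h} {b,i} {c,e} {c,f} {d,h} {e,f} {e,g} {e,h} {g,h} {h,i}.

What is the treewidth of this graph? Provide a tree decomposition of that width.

Treewidth 2.
One such decomposition:
Bags: B1 = {b, e, h}  B2 = {b, e, f}  B3 = {c, e, f}  B4 = {b, h, i}  B5 = {e, g, h}  B6 = {a, b, h}  B7 = {b, d, h}
Tree: B1–B2, B2–B3, B1–B4, B1–B5, B1–B6, B4–B7

Each bag holds 3 vertices, so the decomposition has width 2, which upper-bounds the treewidth. For the lower bound, the 3 vertices {e, g, h} are pairwise adjacent, and any tree decomposition puts a clique entirely inside one bag — forcing width ≥ 2. The upper and lower bounds meet at 2, so that is the treewidth.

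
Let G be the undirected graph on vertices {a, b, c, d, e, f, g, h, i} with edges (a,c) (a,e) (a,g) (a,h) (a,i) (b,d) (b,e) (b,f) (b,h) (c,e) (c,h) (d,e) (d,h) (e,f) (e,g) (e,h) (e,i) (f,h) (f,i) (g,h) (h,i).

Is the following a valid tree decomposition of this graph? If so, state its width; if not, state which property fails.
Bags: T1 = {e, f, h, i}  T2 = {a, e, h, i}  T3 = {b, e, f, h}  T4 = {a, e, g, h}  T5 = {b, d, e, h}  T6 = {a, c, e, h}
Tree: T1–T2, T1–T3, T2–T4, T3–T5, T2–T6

Checking the three conditions: (i) the bags cover all of {a, b, c, d, e, f, g, h, i}; (ii) for each edge, some bag contains both endpoints; (iii) the bags containing any fixed vertex form a subtree. All hold, so the decomposition is valid with width 4 − 1 = 3.

Yes; width 3.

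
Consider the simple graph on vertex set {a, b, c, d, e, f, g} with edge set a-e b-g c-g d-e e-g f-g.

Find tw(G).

1

A width-1 tree decomposition is:
Bags: B1 = {a, e}  B2 = {e, g}  B3 = {f, g}  B4 = {b, g}  B5 = {d, e}  B6 = {c, g}
Tree: B1–B2, B2–B3, B2–B4, B2–B5, B3–B6
Every bag has size at most 2, so the width is 2 − 1 = 1 and tw(G) ≤ 1. Any graph with an edge has treewidth ≥ 1, and G has the edge e–a. Hence tw(G) = 1 exactly.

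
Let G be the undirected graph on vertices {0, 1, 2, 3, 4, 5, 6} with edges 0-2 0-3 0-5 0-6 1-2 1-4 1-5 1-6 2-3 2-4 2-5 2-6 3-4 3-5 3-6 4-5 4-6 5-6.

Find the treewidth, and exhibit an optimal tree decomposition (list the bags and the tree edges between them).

Treewidth 4.
Bags: B1 = {2, 3, 4, 5, 6}  B2 = {1, 2, 4, 5, 6}  B3 = {0, 2, 3, 5, 6}
Tree: B1–B2, B1–B3

The largest bag has 5 vertices, giving width 4; this decomposition certifies tw(G) ≤ 4. On the other hand G contains the 5-clique {1, 2, 4, 5, 6}. A clique must lie in a single bag of any decomposition, so no decomposition can have width below 4. Combining the bounds, tw(G) = 4.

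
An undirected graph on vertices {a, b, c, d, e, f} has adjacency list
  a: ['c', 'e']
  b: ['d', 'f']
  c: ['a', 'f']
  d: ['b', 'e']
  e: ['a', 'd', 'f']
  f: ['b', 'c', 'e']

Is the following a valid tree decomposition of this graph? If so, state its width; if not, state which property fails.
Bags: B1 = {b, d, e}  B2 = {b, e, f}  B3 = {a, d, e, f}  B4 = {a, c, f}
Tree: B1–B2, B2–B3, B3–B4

A tree decomposition must satisfy three properties: every vertex lies in some bag; for every edge, both endpoints lie together in some bag; and for every vertex, the bags containing it form a connected subtree. Here bags containing vertex d are not connected in the tree, so the decomposition is invalid.

No — bags containing vertex d are not connected in the tree.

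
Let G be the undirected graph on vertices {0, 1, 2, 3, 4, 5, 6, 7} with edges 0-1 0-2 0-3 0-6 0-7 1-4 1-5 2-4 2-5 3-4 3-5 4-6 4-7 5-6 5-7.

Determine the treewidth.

3

A width-3 tree decomposition is:
Bags: B1 = {0, 4, 5, 7}  B2 = {0, 3, 4, 5}  B3 = {0, 4, 5, 6}  B4 = {0, 1, 4, 5}  B5 = {0, 2, 4, 5}
Tree: B1–B2, B2–B3, B3–B4, B4–B5
Every bag has size at most 4, so the width is 4 − 1 = 3 and tw(G) ≤ 3. For the lower bound: the 4 vertex sets {0,7}, {3,4}, {5}, {6} are disjoint, each induces a connected subgraph, and every pair is joined by at least one edge of G. Contracting each set to a single vertex therefore yields K_{4} as a minor, and since treewidth is minor-monotone, tw(G) ≥ tw(K_{4}) = 3. Hence tw(G) = 3 exactly.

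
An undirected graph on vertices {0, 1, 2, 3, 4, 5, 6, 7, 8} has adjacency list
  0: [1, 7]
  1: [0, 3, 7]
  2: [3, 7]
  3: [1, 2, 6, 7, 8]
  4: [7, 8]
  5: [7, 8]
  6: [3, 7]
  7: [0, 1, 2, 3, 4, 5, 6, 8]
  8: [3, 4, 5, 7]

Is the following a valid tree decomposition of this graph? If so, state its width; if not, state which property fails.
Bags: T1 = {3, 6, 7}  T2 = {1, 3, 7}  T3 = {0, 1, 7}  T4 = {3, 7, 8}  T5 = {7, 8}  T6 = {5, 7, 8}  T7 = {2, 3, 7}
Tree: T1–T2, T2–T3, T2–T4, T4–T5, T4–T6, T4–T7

A tree decomposition must satisfy three properties: every vertex lies in some bag; for every edge, both endpoints lie together in some bag; and for every vertex, the bags containing it form a connected subtree. Here vertex 4 appears in no bag, so the decomposition is invalid.

No — vertex 4 appears in no bag.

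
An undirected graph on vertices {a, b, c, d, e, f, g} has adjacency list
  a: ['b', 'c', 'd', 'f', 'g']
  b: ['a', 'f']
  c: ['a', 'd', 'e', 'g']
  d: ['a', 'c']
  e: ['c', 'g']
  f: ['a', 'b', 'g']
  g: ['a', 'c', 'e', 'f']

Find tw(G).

2

A width-2 tree decomposition is:
Bags: B1 = {a, f, g}  B2 = {a, c, g}  B3 = {a, b, f}  B4 = {a, c, d}  B5 = {c, e, g}
Tree: B1–B2, B1–B3, B2–B4, B2–B5
The largest bag has 3 vertices, giving width 2; this decomposition certifies tw(G) ≤ 2. For the lower bound, the 3 vertices {c, e, g} are pairwise adjacent, and any tree decomposition puts a clique entirely inside one bag — forcing width ≥ 2. Hence tw(G) = 2 exactly.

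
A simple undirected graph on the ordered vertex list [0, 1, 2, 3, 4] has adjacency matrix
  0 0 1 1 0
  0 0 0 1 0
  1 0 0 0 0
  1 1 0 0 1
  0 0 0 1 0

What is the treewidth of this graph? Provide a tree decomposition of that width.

Every bag has size at most 2, so the width is 2 − 1 = 1 and tw(G) ≤ 1. G has an edge, so its treewidth is at least 1. The upper and lower bounds meet at 1, so that is the treewidth.

Treewidth 1.
One optimal decomposition is:
Bags: B1 = {0, 3}  B2 = {1, 3}  B3 = {0, 2}  B4 = {3, 4}
Tree: B1–B2, B1–B3, B2–B4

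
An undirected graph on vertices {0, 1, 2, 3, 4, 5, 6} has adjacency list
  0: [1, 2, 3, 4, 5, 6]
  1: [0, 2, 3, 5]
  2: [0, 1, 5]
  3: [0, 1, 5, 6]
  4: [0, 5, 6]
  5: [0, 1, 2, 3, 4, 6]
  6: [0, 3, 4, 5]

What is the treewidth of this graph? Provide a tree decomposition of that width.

Treewidth 3.
One such decomposition:
Bags: B1 = {0, 1, 2, 5}  B2 = {0, 1, 3, 5}  B3 = {0, 3, 5, 6}  B4 = {0, 4, 5, 6}
Tree: B1–B2, B2–B3, B3–B4

Every bag has size at most 4, so the width is 4 − 1 = 3 and tw(G) ≤ 3. On the other hand G contains the 4-clique {0, 1, 2, 5}. A clique must lie in a single bag of any decomposition, so no decomposition can have width below 3. Therefore the treewidth is 3.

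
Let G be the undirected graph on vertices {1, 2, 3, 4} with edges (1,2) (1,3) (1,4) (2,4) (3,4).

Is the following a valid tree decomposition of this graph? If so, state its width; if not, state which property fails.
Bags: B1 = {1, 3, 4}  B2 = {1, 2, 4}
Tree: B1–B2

Vertex coverage: the bags together contain {1, 2, 3, 4}, the full vertex set. Edge coverage: each edge of G has both endpoints in at least one bag. Running intersection: for every vertex, the bags containing it form a connected subtree. All three properties hold, so this is a valid tree decomposition of width max|bag| − 1 = 2, and hence tw(G) ≤ 2.

Yes; width 2.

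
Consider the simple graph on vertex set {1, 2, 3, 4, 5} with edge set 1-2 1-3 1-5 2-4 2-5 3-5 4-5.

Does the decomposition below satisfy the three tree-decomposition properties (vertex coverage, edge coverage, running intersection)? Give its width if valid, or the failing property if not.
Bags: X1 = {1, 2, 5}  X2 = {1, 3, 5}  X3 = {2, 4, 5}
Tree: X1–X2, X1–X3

Checking the three conditions: (i) the bags cover all of {1, 2, 3, 4, 5}; (ii) for each edge, some bag contains both endpoints; (iii) the bags containing any fixed vertex form a subtree. All hold, so the decomposition is valid with width 3 − 1 = 2.

Yes; width 2.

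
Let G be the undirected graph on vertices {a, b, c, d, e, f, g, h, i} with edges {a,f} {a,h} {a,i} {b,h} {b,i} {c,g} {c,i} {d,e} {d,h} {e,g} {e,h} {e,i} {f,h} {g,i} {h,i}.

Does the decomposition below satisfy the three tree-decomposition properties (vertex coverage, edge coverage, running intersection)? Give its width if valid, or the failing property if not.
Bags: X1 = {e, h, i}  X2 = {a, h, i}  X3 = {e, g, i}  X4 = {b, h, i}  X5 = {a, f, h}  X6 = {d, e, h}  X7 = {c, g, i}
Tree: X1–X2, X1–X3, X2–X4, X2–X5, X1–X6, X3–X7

Yes; width 2.

Every vertex of G appears in some bag (union = {a, b, c, d, e, f, g, h, i}); every edge is covered by a bag; and for each vertex v the set of bags containing v is connected in the bag tree. The decomposition is therefore valid. The largest bag has 3 vertices, so the width is 2.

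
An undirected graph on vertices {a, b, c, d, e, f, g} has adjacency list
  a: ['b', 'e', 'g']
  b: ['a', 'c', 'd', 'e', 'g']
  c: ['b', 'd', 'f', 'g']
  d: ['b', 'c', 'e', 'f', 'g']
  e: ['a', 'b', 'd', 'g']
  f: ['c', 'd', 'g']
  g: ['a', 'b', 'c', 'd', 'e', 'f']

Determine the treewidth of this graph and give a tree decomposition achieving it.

Treewidth 3.
Bags: B1 = {b, c, d, g}  B2 = {b, d, e, g}  B3 = {a, b, e, g}  B4 = {c, d, f, g}
Tree: B1–B2, B2–B3, B1–B4

The largest bag has 4 vertices, giving width 3; this decomposition certifies tw(G) ≤ 3. Conversely, {b, d, e, g} is a clique of size 4, and the vertices of any clique must share a bag in every tree decomposition; so some bag has ≥ 4 vertices and tw(G) ≥ 3. Combining the bounds, tw(G) = 3.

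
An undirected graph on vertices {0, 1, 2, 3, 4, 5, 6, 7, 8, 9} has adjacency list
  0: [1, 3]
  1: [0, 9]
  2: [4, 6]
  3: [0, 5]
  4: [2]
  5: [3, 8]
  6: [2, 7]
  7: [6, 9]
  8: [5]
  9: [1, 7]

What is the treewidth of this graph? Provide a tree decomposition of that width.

The largest bag has 2 vertices, giving width 1; this decomposition certifies tw(G) ≤ 1. Any graph with an edge has treewidth ≥ 1, and G has the edge 4–2. Combining the bounds, tw(G) = 1.

Treewidth 1.
One such decomposition:
Bags: B1 = {2, 4}  B2 = {2, 6}  B3 = {6, 7}  B4 = {7, 9}  B5 = {1, 9}  B6 = {0, 1}  B7 = {0, 3}  B8 = {3, 5}  B9 = {5, 8}
Tree: B1–B2, B2–B3, B3–B4, B4–B5, B5–B6, B6–B7, B7–B8, B8–B9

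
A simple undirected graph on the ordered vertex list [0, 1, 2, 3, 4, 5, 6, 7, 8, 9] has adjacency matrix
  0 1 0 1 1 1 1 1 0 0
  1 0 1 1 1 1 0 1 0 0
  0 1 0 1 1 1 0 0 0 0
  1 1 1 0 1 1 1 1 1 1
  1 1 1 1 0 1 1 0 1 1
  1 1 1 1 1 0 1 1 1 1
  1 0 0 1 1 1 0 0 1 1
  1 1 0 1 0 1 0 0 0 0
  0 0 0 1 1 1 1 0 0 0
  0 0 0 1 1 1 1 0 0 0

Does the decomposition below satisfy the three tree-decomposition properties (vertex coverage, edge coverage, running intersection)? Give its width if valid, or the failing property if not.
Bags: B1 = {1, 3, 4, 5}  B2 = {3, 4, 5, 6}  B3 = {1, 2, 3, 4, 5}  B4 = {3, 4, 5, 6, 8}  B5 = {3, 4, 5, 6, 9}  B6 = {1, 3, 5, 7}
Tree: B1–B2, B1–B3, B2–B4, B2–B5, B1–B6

No — vertex 0 appears in no bag.

A tree decomposition must satisfy three properties: every vertex lies in some bag; for every edge, both endpoints lie together in some bag; and for every vertex, the bags containing it form a connected subtree. Here vertex 0 appears in no bag, so the decomposition is invalid.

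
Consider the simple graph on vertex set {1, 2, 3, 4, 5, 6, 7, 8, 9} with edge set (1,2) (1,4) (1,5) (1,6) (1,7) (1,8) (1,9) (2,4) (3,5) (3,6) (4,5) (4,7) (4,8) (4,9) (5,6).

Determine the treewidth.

2

A width-2 tree decomposition is:
Bags: B1 = {1, 4, 5}  B2 = {1, 4, 8}  B3 = {1, 4, 9}  B4 = {1, 5, 6}  B5 = {1, 4, 7}  B6 = {3, 5, 6}  B7 = {1, 2, 4}
Tree: B1–B2, B2–B3, B1–B4, B2–B5, B4–B6, B5–B7
Each bag holds 3 vertices, so the decomposition has width 2, which upper-bounds the treewidth. For the lower bound, the 3 vertices {1, 2, 4} are pairwise adjacent, and any tree decomposition puts a clique entirely inside one bag — forcing width ≥ 2. The upper and lower bounds meet at 2, so that is the treewidth.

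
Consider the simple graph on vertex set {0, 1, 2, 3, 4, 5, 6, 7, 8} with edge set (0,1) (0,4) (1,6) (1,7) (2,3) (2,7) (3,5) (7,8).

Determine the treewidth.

1

A width-1 tree decomposition is:
Bags: B1 = {1, 7}  B2 = {2, 7}  B3 = {2, 3}  B4 = {1, 6}  B5 = {7, 8}  B6 = {0, 1}  B7 = {0, 4}  B8 = {3, 5}
Tree: B1–B2, B2–B3, B1–B4, B1–B5, B1–B6, B6–B7, B3–B8
Each bag holds 2 vertices, so the decomposition has width 1, which upper-bounds the treewidth. Any graph with an edge has treewidth ≥ 1, and G has the edge 1–7. Hence tw(G) = 1 exactly.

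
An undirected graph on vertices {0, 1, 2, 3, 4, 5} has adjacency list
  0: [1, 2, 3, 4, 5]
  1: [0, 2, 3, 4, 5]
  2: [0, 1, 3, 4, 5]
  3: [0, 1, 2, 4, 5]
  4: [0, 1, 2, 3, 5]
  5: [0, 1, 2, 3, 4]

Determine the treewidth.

A width-5 tree decomposition is:
Bags: B1 = {0, 1, 2, 3, 4, 5}
Tree: (single bag)
With just one bag of size 6, the width is 6 − 1 = 5, so tw(G) ≤ 5. Conversely, {0, 1, 2, 3, 4, 5} is a clique of size 6, and the vertices of any clique must share a bag in every tree decomposition; so some bag has ≥ 6 vertices and tw(G) ≥ 5. The upper and lower bounds meet at 5, so that is the treewidth.

5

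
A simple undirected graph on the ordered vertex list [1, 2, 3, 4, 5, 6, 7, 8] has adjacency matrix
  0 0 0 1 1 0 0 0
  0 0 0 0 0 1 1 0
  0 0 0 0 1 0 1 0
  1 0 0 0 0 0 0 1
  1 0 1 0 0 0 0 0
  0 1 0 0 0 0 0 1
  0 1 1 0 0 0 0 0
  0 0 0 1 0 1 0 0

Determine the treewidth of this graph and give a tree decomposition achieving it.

Treewidth 2.
Bags: B1 = {3, 5, 7}  B2 = {2, 5, 7}  B3 = {2, 5, 6}  B4 = {5, 6, 8}  B5 = {4, 5, 8}  B6 = {1, 4, 5}
Tree: B1–B2, B2–B3, B3–B4, B4–B5, B5–B6

The largest bag has 3 vertices, giving width 2; this decomposition certifies tw(G) ≤ 2. For the lower bound, G contains the cycle 5–3–7–2–6–8–4–1–5, so G is not a forest; only forests have treewidth ≤ 1, hence tw(G) ≥ 2. Hence tw(G) = 2 exactly.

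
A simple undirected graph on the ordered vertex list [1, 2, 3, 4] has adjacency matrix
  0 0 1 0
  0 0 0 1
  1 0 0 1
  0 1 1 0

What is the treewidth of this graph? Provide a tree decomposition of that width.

Every bag has size at most 2, so the width is 2 − 1 = 1 and tw(G) ≤ 1. Any graph with an edge has treewidth ≥ 1, and G has the edge 1–3. Hence tw(G) = 1 exactly.

Treewidth 1.
One optimal decomposition is:
Bags: B1 = {1, 3}  B2 = {3, 4}  B3 = {2, 4}
Tree: B1–B2, B2–B3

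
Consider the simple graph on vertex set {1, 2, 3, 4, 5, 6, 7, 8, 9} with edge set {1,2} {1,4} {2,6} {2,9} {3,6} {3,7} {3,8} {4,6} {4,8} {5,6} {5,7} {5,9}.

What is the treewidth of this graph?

A width-3 tree decomposition is:
Bags: B1 = {3, 5, 7, 8}  B2 = {3, 5, 6, 8}  B3 = {4, 5, 6, 8}  B4 = {4, 5, 6, 9}  B5 = {2, 4, 6, 9}  B6 = {1, 2, 4, 9}
Tree: B1–B2, B2–B3, B3–B4, B4–B5, B5–B6
The largest bag has 4 vertices, giving width 3; this decomposition certifies tw(G) ≤ 3. For the lower bound: the 4 vertex sets {3,7,8}, {5}, {6}, {1,2,4,9} are disjoint, each induces a connected subgraph, and every pair is joined by at least one edge of G. Contracting each set to a single vertex therefore yields K_{4} as a minor, and since treewidth is minor-monotone, tw(G) ≥ tw(K_{4}) = 3. Hence tw(G) = 3 exactly.

3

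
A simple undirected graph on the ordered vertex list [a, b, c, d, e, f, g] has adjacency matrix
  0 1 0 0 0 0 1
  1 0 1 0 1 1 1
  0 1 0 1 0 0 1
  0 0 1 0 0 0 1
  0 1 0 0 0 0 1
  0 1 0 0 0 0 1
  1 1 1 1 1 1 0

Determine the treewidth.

A width-2 tree decomposition is:
Bags: B1 = {b, c, g}  B2 = {a, b, g}  B3 = {c, d, g}  B4 = {b, e, g}  B5 = {b, f, g}
Tree: B1–B2, B1–B3, B2–B4, B4–B5
Each bag holds 3 vertices, so the decomposition has width 2, which upper-bounds the treewidth. On the other hand G contains the 3-clique {c, d, g}. A clique must lie in a single bag of any decomposition, so no decomposition can have width below 2. Hence tw(G) = 2 exactly.

2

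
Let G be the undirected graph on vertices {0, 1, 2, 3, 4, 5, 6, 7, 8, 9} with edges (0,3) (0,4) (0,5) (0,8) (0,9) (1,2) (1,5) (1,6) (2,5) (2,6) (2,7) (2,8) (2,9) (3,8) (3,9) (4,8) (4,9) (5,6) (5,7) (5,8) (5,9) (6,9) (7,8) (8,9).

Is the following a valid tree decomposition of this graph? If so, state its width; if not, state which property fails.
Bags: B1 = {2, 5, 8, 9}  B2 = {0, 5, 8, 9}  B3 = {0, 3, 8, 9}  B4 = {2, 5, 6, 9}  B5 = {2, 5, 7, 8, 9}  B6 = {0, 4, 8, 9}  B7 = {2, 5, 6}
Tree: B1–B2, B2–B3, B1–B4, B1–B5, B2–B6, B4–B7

No — vertex 1 appears in no bag.

A tree decomposition must satisfy three properties: every vertex lies in some bag; for every edge, both endpoints lie together in some bag; and for every vertex, the bags containing it form a connected subtree. Here vertex 1 appears in no bag, so the decomposition is invalid.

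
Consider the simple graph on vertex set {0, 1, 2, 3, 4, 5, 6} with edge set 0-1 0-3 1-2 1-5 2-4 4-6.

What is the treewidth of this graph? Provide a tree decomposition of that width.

Treewidth 1.
One such decomposition:
Bags: B1 = {0, 1}  B2 = {1, 5}  B3 = {1, 2}  B4 = {0, 3}  B5 = {2, 4}  B6 = {4, 6}
Tree: B1–B2, B2–B3, B1–B4, B3–B5, B5–B6

Each bag holds 2 vertices, so the decomposition has width 1, which upper-bounds the treewidth. Since G has at least one edge (e.g. 1–0), it is not an edgeless graph, so tw(G) ≥ 1. Combining the bounds, tw(G) = 1.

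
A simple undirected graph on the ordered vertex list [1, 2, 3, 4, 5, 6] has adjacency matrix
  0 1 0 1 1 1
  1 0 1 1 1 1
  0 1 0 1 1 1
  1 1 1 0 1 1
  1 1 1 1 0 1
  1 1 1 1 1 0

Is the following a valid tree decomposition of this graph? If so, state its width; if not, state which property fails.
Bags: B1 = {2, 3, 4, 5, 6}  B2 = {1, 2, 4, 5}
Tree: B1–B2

No — edge (6,1) lies in no bag.

A tree decomposition must satisfy three properties: every vertex lies in some bag; for every edge, both endpoints lie together in some bag; and for every vertex, the bags containing it form a connected subtree. Here edge (6,1) lies in no bag, so the decomposition is invalid.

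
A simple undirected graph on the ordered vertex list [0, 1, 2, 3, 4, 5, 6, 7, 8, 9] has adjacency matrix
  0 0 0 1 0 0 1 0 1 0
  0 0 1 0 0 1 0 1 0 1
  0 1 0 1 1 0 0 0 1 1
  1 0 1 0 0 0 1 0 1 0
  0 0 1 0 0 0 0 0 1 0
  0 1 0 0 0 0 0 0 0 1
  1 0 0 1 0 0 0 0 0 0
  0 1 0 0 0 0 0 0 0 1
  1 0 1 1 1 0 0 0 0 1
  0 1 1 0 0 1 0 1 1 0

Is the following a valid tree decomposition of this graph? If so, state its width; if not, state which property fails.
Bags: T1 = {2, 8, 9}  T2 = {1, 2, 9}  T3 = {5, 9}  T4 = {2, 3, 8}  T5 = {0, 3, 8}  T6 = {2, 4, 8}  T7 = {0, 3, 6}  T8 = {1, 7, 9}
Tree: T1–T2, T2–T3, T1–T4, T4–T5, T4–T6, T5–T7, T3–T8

A tree decomposition must satisfy three properties: every vertex lies in some bag; for every edge, both endpoints lie together in some bag; and for every vertex, the bags containing it form a connected subtree. Here edge (1,5) lies in no bag, so the decomposition is invalid.

No — edge (1,5) lies in no bag.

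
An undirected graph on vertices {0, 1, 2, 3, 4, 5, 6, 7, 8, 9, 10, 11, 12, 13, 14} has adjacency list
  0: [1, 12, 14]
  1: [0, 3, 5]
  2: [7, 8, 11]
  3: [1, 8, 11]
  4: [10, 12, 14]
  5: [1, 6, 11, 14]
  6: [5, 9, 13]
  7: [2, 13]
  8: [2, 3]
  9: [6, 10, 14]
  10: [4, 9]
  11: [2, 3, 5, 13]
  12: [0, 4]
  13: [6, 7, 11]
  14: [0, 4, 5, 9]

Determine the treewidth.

3

A width-3 tree decomposition is:
Bags: B1 = {0, 4, 10, 12}  B2 = {0, 4, 10, 14}  B3 = {0, 9, 10, 14}  B4 = {0, 1, 9, 14}  B5 = {1, 5, 9, 14}  B6 = {1, 5, 6, 9}  B7 = {1, 3, 5, 6}  B8 = {3, 5, 6, 11}  B9 = {3, 6, 11, 13}  B10 = {3, 8, 11, 13}  B11 = {2, 8, 11, 13}  B12 = {2, 7, 8, 13}
Tree: B1–B2, B2–B3, B3–B4, B4–B5, B5–B6, B6–B7, B7–B8, B8–B9, B9–B10, B10–B11, B11–B12
Each bag holds 4 vertices, so the decomposition has width 3, which upper-bounds the treewidth. For the lower bound: the 4 vertex sets {4,10,12}, {0}, {14}, {1,5,6,9} are disjoint, each induces a connected subgraph, and every pair is joined by at least one edge of G. Contracting each set to a single vertex therefore yields K_{4} as a minor, and since treewidth is minor-monotone, tw(G) ≥ tw(K_{4}) = 3. The upper and lower bounds meet at 3, so that is the treewidth.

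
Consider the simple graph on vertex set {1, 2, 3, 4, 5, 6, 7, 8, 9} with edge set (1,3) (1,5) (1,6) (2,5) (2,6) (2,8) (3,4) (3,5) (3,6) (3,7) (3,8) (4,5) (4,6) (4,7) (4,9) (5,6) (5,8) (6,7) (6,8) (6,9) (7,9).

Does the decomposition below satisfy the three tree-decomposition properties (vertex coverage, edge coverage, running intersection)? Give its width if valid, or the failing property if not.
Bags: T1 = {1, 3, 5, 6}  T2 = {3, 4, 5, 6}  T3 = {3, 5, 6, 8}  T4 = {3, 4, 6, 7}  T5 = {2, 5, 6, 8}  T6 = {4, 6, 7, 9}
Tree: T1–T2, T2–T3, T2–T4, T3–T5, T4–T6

Yes; width 3.

Vertex coverage: the bags together contain {1, 2, 3, 4, 5, 6, 7, 8, 9}, the full vertex set. Edge coverage: each edge of G has both endpoints in at least one bag. Running intersection: for every vertex, the bags containing it form a connected subtree. All three properties hold, so this is a valid tree decomposition of width max|bag| − 1 = 3, and hence tw(G) ≤ 3.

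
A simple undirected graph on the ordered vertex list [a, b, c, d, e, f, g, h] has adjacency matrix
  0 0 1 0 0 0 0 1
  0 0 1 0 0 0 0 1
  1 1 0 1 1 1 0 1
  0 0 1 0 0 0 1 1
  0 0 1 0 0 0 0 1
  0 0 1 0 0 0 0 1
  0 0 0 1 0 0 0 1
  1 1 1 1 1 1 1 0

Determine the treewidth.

2

A width-2 tree decomposition is:
Bags: B1 = {c, e, h}  B2 = {c, f, h}  B3 = {a, c, h}  B4 = {c, d, h}  B5 = {b, c, h}  B6 = {d, g, h}
Tree: B1–B2, B2–B3, B3–B4, B2–B5, B4–B6
Every bag has size at most 3, so the width is 3 − 1 = 2 and tw(G) ≤ 2. Conversely, {d, g, h} is a clique of size 3, and the vertices of any clique must share a bag in every tree decomposition; so some bag has ≥ 3 vertices and tw(G) ≥ 2. Therefore the treewidth is 2.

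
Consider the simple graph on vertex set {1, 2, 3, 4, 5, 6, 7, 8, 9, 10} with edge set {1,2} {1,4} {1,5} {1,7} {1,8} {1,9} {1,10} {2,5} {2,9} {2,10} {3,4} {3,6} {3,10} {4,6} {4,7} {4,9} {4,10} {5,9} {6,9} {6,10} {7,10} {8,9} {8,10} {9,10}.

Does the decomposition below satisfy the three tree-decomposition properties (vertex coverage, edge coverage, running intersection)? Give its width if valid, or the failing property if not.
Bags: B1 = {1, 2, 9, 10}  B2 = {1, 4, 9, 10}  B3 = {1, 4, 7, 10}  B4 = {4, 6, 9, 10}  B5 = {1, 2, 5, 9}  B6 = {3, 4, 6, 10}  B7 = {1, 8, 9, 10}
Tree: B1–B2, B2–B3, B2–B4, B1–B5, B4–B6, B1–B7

Vertex coverage: the bags together contain {1, 2, 3, 4, 5, 6, 7, 8, 9, 10}, the full vertex set. Edge coverage: each edge of G has both endpoints in at least one bag. Running intersection: for every vertex, the bags containing it form a connected subtree. All three properties hold, so this is a valid tree decomposition of width max|bag| − 1 = 3, and hence tw(G) ≤ 3.

Yes; width 3.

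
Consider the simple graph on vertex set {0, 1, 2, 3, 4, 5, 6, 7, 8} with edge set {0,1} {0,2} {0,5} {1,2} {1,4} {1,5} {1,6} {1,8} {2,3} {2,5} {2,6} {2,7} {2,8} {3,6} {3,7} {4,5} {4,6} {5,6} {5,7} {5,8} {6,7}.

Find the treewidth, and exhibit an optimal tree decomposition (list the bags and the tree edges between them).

The largest bag has 4 vertices, giving width 3; this decomposition certifies tw(G) ≤ 3. On the other hand G contains the 4-clique {2, 3, 6, 7}. A clique must lie in a single bag of any decomposition, so no decomposition can have width below 3. Therefore the treewidth is 3.

Treewidth 3.
Bags: B1 = {1, 2, 5, 6}  B2 = {2, 5, 6, 7}  B3 = {2, 3, 6, 7}  B4 = {0, 1, 2, 5}  B5 = {1, 4, 5, 6}  B6 = {1, 2, 5, 8}
Tree: B1–B2, B2–B3, B1–B4, B1–B5, B1–B6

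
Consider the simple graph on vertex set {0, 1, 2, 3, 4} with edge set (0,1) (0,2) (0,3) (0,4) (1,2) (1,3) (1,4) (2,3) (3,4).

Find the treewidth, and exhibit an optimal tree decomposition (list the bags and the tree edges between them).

Each bag holds 4 vertices, so the decomposition has width 3, which upper-bounds the treewidth. For the lower bound, the 4 vertices {0, 1, 2, 3} are pairwise adjacent, and any tree decomposition puts a clique entirely inside one bag — forcing width ≥ 3. Therefore the treewidth is 3.

Treewidth 3.
One optimal decomposition is:
Bags: B1 = {0, 1, 3, 4}  B2 = {0, 1, 2, 3}
Tree: B1–B2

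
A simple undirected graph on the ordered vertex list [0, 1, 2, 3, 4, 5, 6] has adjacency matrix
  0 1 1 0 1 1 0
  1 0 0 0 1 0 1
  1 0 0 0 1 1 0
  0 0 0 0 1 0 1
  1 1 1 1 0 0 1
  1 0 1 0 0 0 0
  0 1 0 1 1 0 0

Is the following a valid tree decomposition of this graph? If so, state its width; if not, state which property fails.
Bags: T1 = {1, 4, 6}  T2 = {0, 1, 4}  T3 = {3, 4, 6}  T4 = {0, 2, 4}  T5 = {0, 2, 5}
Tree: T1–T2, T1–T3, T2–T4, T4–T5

Every vertex of G appears in some bag (union = {0, 1, 2, 3, 4, 5, 6}); every edge is covered by a bag; and for each vertex v the set of bags containing v is connected in the bag tree. The decomposition is therefore valid. The largest bag has 3 vertices, so the width is 2.

Yes; width 2.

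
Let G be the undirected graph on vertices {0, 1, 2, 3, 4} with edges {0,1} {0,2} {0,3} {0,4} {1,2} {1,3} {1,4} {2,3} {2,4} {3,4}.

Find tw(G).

4

A width-4 tree decomposition is:
Bags: B1 = {0, 1, 2, 3, 4}
Tree: (single bag)
A single bag containing all 5 vertices is trivially a valid decomposition of width 4. On the other hand G contains the 5-clique {0, 1, 2, 3, 4}. A clique must lie in a single bag of any decomposition, so no decomposition can have width below 4. Combining the bounds, tw(G) = 4.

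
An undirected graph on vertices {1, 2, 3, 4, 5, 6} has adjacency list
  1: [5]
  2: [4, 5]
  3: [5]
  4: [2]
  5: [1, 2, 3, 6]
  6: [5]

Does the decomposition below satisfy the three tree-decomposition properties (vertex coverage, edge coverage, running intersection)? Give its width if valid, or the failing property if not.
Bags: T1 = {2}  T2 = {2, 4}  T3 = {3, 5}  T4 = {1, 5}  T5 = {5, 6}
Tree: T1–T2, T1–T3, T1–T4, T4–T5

A tree decomposition must satisfy three properties: every vertex lies in some bag; for every edge, both endpoints lie together in some bag; and for every vertex, the bags containing it form a connected subtree. Here edge (5,2) lies in no bag, so the decomposition is invalid.

No — edge (5,2) lies in no bag.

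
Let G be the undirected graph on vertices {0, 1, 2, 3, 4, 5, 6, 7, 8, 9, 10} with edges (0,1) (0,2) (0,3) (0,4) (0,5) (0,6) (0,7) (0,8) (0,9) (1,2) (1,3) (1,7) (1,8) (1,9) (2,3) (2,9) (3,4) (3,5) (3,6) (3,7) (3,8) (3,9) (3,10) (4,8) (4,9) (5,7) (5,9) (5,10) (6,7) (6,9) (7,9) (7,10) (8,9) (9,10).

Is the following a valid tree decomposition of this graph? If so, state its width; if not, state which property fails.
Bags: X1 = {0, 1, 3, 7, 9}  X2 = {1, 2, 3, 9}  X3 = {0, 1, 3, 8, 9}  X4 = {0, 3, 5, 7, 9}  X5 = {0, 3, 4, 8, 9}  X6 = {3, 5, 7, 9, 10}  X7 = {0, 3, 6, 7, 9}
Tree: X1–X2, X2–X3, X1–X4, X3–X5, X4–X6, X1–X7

No — edge (0,2) lies in no bag.

A tree decomposition must satisfy three properties: every vertex lies in some bag; for every edge, both endpoints lie together in some bag; and for every vertex, the bags containing it form a connected subtree. Here edge (0,2) lies in no bag, so the decomposition is invalid.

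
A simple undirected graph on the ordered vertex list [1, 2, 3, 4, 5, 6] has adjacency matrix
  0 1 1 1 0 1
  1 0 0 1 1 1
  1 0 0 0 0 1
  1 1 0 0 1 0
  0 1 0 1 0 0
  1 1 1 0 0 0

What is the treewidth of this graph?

2

A width-2 tree decomposition is:
Bags: B1 = {1, 2, 6}  B2 = {1, 2, 4}  B3 = {2, 4, 5}  B4 = {1, 3, 6}
Tree: B1–B2, B2–B3, B1–B4
Each bag holds 3 vertices, so the decomposition has width 2, which upper-bounds the treewidth. On the other hand G contains the 3-clique {1, 2, 4}. A clique must lie in a single bag of any decomposition, so no decomposition can have width below 2. The upper and lower bounds meet at 2, so that is the treewidth.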